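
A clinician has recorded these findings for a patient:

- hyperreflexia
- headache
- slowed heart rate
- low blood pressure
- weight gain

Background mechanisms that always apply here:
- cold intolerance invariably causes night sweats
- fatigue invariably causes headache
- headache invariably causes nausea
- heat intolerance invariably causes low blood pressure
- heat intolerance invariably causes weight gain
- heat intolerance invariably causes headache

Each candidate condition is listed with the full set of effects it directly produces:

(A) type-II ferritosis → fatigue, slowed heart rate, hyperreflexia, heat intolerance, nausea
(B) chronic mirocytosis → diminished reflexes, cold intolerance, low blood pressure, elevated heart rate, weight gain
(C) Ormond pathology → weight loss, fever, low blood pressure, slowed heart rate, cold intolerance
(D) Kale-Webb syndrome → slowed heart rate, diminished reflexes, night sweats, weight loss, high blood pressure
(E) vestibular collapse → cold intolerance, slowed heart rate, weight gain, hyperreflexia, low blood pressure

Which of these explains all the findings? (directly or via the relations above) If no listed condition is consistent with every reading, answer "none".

Per-candidate check:
(A) type-II ferritosis — accounts for every observation (headache through heat intolerance → headache)
(B) chronic mirocytosis — fails on hyperreflexia, headache, slowed heart rate (predicts diminished reflexes, not hyperreflexia; predicts elevated heart rate, not slowed heart rate)
(C) Ormond pathology — fails on hyperreflexia, headache, weight gain (predicts weight loss, not weight gain)
(D) Kale-Webb syndrome — fails on hyperreflexia, headache, low blood pressure, weight gain (predicts diminished reflexes, not hyperreflexia; predicts high blood pressure, not low blood pressure; predicts weight loss, not weight gain)
(E) vestibular collapse — hyperreflexia +; headache -; slowed heart rate +; low blood pressure +; weight gain +
(A) is the only candidate with no mismatches.

A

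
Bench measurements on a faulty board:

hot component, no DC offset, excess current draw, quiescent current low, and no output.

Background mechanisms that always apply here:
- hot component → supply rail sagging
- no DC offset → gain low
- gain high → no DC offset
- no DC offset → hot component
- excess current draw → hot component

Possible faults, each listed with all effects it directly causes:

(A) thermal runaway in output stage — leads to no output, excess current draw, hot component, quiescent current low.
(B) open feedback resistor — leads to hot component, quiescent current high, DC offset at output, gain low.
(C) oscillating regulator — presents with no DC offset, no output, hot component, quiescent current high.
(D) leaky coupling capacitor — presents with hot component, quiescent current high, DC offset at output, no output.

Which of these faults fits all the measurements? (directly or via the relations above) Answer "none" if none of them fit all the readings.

none

Per-candidate check:
(A) thermal runaway in output stage — does not account for no DC offset
(B) open feedback resistor — hot component yes; no DC offset NO; excess current draw NO; quiescent current low NO; no output NO
(C) oscillating regulator — fails on excess current draw, quiescent current low (predicts quiescent current high, not quiescent current low)
(D) leaky coupling capacitor — hot component yes; no DC offset NO; excess current draw NO; quiescent current low NO; no output yes
Every candidate fails on at least one observation.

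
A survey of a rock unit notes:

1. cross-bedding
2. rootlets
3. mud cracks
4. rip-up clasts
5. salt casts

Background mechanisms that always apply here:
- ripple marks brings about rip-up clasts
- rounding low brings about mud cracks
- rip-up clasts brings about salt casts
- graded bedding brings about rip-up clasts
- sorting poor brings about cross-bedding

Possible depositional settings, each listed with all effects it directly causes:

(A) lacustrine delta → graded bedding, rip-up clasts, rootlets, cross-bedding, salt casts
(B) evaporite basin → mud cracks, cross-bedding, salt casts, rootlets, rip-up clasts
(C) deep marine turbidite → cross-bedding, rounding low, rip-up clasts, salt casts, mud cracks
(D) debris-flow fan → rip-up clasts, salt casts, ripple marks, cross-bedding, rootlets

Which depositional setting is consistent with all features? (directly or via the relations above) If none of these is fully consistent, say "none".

B

For each candidate, compare predicted effects to what was observed:
(A) lacustrine delta — does not account for mud cracks
(B) evaporite basin — cross-bedding +; rootlets +; mud cracks +; rip-up clasts +; salt casts +
(C) deep marine turbidite — cross-bedding +; rootlets -; mud cracks +; rip-up clasts +; salt casts +
(D) debris-flow fan — cross-bedding +; rootlets +; mud cracks -; rip-up clasts +; salt casts +
(B) alone accounts for all the evidence.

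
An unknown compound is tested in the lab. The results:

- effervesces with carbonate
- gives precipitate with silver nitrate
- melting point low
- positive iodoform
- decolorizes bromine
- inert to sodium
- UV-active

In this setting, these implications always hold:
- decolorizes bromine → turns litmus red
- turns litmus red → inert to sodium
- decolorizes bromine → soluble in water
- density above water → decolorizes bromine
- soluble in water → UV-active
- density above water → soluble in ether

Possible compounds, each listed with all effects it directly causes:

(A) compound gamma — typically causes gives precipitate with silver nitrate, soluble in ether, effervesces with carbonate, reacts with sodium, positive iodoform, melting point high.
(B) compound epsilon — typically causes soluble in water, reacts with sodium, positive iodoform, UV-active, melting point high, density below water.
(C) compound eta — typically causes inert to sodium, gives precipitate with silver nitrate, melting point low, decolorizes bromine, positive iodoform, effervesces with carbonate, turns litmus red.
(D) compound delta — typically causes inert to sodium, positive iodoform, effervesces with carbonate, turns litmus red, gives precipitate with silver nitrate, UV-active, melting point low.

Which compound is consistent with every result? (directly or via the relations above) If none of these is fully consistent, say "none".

C

For each candidate, compare predicted effects to what was observed:
(A) compound gamma — fails on melting point low, decolorizes bromine, inert to sodium, UV-active (predicts melting point high, not melting point low; predicts reacts with sodium, not inert to sodium)
(B) compound epsilon — effervesces with carbonate -; gives precipitate with silver nitrate -; melting point low -; positive iodoform +; decolorizes bromine -; inert to sodium -; UV-active +
(C) compound eta — accounts for every observation (UV-active via decolorizes bromine → soluble in water → UV-active)
(D) compound delta — does not account for decolorizes bromine
(C) is the only candidate with no mismatches.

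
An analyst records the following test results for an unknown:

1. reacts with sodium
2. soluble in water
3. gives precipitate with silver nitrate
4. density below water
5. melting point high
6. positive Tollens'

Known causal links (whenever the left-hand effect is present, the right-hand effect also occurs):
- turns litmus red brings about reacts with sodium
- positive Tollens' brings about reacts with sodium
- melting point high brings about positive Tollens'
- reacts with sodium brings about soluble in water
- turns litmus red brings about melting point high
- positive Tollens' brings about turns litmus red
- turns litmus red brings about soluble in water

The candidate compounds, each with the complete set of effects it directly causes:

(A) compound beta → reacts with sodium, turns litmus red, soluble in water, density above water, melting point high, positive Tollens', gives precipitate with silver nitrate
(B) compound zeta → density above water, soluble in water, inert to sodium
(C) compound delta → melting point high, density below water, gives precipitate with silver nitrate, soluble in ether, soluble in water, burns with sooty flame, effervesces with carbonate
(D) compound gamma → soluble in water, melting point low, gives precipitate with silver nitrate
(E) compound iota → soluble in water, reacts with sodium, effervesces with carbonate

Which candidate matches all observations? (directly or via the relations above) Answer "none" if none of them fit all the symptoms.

C

Per-candidate check:
(A) compound beta — reacts with sodium yes; soluble in water yes; gives precipitate with silver nitrate yes; density below water NO; melting point high yes; positive Tollens' yes
(B) compound zeta — fails on reacts with sodium, gives precipitate with silver nitrate, density below water, melting point high, positive Tollens' (predicts inert to sodium, not reacts with sodium; predicts density above water, not density below water)
(C) compound delta — reacts with sodium yes (by melting point high → positive Tollens' → reacts with sodium); soluble in water yes; gives precipitate with silver nitrate yes; density below water yes; melting point high yes; positive Tollens' yes (by melting point high → positive Tollens')
(D) compound gamma — reacts with sodium NO; soluble in water yes; gives precipitate with silver nitrate yes; density below water NO; melting point high NO; positive Tollens' NO
(E) compound iota — does not account for gives precipitate with silver nitrate, density below water, melting point high, positive Tollens'
(C) alone accounts for all the evidence.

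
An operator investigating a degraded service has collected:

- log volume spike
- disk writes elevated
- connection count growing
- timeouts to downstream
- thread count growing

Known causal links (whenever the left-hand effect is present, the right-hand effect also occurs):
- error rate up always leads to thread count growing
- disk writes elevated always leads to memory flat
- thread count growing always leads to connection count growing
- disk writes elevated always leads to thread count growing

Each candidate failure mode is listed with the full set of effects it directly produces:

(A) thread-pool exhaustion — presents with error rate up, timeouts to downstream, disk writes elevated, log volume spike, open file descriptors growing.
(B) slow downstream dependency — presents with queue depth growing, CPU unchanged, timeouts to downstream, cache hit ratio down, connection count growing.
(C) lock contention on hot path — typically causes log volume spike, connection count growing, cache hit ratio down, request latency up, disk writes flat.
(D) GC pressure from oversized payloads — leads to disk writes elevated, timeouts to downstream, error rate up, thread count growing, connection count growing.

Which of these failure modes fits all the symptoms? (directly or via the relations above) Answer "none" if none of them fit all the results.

Per-candidate check:
(A) thread-pool exhaustion — accounts for every observation (connection count growing by disk writes elevated → thread count growing → connection count growing)
(B) slow downstream dependency — log volume spike miss; disk writes elevated miss; connection count growing match; timeouts to downstream match; thread count growing miss
(C) lock contention on hot path — log volume spike match; disk writes elevated miss; connection count growing match; timeouts to downstream miss; thread count growing miss
(D) GC pressure from oversized payloads — log volume spike miss; disk writes elevated match; connection count growing match; timeouts to downstream match; thread count growing match
Only (A) is consistent with every observation.

A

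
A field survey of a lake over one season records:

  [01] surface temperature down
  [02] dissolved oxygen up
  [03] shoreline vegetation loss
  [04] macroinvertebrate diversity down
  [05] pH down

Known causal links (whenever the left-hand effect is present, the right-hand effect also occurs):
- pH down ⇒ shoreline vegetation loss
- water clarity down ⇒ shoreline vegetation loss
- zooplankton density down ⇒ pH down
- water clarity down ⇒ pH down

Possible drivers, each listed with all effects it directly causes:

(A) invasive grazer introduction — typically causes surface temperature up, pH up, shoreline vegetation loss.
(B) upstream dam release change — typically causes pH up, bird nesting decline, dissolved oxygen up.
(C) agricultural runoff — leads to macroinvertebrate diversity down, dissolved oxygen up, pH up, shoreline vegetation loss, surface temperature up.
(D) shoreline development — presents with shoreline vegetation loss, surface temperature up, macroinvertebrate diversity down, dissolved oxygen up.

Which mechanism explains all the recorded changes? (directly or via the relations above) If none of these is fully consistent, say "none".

Per-candidate check:
(A) invasive grazer introduction — surface temperature down ✗; dissolved oxygen up ✗; shoreline vegetation loss ✓; macroinvertebrate diversity down ✗; pH down ✗
(B) upstream dam release change — surface temperature down ✗; dissolved oxygen up ✓; shoreline vegetation loss ✗; macroinvertebrate diversity down ✗; pH down ✗
(C) agricultural runoff — fails on surface temperature down, pH down (predicts surface temperature up, not surface temperature down; predicts pH up, not pH down)
(D) shoreline development — surface temperature down ✗; dissolved oxygen up ✓; shoreline vegetation loss ✓; macroinvertebrate diversity down ✓; pH down ✗
No candidate is consistent with all observations.

none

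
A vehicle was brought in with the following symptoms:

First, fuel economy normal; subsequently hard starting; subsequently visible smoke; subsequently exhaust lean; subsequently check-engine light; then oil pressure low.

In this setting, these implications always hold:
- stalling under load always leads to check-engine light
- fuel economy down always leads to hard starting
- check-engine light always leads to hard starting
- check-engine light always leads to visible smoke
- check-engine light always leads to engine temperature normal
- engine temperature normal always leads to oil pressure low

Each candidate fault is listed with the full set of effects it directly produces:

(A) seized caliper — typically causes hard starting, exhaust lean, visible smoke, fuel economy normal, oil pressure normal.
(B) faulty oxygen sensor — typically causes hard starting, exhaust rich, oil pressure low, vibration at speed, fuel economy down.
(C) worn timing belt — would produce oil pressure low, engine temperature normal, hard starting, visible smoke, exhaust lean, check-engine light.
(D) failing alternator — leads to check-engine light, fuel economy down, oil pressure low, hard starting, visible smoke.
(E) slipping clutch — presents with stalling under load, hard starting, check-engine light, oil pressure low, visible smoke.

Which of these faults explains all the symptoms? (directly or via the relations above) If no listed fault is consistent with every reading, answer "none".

Per-candidate check:
(A) seized caliper — fuel economy normal ✓; hard starting ✓; visible smoke ✓; exhaust lean ✓; check-engine light ✗; oil pressure low ✗
(B) faulty oxygen sensor — fuel economy normal ✗; hard starting ✓; visible smoke ✗; exhaust lean ✗; check-engine light ✗; oil pressure low ✓
(C) worn timing belt — does not account for fuel economy normal
(D) failing alternator — fuel economy normal ✗; hard starting ✓; visible smoke ✓; exhaust lean ✗; check-engine light ✓; oil pressure low ✓
(E) slipping clutch — fuel economy normal ✗; hard starting ✓; visible smoke ✓; exhaust lean ✗; check-engine light ✓; oil pressure low ✓
No candidate is consistent with all observations.

none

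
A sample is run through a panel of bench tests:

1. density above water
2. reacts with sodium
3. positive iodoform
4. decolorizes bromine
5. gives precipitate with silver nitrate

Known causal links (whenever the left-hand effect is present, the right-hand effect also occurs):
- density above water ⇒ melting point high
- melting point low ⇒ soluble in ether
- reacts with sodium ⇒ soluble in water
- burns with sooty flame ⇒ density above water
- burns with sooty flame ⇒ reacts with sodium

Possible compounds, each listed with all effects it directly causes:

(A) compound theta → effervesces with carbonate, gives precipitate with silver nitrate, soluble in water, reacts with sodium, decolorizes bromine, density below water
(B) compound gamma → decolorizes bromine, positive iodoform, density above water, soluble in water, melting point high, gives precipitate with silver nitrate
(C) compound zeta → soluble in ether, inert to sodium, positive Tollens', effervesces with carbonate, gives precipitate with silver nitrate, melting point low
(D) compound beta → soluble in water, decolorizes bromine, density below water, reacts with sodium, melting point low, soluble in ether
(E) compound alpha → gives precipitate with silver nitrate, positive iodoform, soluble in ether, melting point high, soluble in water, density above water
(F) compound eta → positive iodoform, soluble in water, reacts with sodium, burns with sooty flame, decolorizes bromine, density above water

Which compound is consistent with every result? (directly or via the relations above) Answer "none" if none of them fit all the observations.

Testing each hypothesis:
(A) compound theta — fails on density above water, positive iodoform (predicts density below water, not density above water)
(B) compound gamma — does not account for reacts with sodium
(C) compound zeta — density above water -; reacts with sodium -; positive iodoform -; decolorizes bromine -; gives precipitate with silver nitrate +
(D) compound beta — density above water -; reacts with sodium +; positive iodoform -; decolorizes bromine +; gives precipitate with silver nitrate -
(E) compound alpha — does not account for reacts with sodium, decolorizes bromine
(F) compound eta — does not account for gives precipitate with silver nitrate
Every candidate fails on at least one observation.

none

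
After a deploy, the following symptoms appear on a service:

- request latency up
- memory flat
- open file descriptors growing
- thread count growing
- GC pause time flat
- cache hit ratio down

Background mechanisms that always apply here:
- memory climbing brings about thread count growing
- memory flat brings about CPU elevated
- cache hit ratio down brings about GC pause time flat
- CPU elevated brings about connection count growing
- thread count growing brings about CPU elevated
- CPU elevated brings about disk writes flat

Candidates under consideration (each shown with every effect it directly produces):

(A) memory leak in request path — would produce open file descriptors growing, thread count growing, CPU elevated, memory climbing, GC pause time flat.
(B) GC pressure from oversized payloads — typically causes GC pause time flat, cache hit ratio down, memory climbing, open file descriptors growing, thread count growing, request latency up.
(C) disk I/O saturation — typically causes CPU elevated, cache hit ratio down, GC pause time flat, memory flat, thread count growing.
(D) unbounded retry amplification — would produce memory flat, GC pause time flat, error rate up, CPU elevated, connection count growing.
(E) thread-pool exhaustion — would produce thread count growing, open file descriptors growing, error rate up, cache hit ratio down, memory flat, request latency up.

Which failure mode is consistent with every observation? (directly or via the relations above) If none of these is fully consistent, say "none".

Checking each candidate against the observations:
(A) memory leak in request path — fails on request latency up, memory flat, cache hit ratio down (predicts memory climbing, not memory flat)
(B) GC pressure from oversized payloads — fails on memory flat (predicts memory climbing, not memory flat)
(C) disk I/O saturation — does not account for request latency up, open file descriptors growing
(D) unbounded retry amplification — request latency up ✗; memory flat ✓; open file descriptors growing ✗; thread count growing ✗; GC pause time flat ✓; cache hit ratio down ✗
(E) thread-pool exhaustion — request latency up ✓; memory flat ✓; open file descriptors growing ✓; thread count growing ✓; GC pause time flat ✓ (through cache hit ratio down → GC pause time flat); cache hit ratio down ✓
Only (E) is consistent with every observation.

E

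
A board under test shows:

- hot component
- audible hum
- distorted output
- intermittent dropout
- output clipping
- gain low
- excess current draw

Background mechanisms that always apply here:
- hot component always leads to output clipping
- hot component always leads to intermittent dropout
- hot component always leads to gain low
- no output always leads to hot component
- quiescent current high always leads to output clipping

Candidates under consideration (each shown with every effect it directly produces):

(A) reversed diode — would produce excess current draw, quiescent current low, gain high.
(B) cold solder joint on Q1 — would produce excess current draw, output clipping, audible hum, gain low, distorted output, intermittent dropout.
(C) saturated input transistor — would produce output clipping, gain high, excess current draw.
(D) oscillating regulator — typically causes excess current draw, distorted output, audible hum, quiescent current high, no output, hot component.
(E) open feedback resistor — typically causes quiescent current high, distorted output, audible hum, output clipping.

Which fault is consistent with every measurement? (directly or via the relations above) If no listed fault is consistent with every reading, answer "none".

Checking each candidate against the observations:
(A) reversed diode — hot component ✗; audible hum ✗; distorted output ✗; intermittent dropout ✗; output clipping ✗; gain low ✗; excess current draw ✓
(B) cold solder joint on Q1 — hot component ✗; audible hum ✓; distorted output ✓; intermittent dropout ✓; output clipping ✓; gain low ✓; excess current draw ✓
(C) saturated input transistor — fails on hot component, audible hum, distorted output, intermittent dropout, gain low (predicts gain high, not gain low)
(D) oscillating regulator — accounts for every observation (intermittent dropout through hot component → intermittent dropout)
(E) open feedback resistor — does not account for hot component, intermittent dropout, gain low, excess current draw
(D) is the only candidate with no mismatches.

D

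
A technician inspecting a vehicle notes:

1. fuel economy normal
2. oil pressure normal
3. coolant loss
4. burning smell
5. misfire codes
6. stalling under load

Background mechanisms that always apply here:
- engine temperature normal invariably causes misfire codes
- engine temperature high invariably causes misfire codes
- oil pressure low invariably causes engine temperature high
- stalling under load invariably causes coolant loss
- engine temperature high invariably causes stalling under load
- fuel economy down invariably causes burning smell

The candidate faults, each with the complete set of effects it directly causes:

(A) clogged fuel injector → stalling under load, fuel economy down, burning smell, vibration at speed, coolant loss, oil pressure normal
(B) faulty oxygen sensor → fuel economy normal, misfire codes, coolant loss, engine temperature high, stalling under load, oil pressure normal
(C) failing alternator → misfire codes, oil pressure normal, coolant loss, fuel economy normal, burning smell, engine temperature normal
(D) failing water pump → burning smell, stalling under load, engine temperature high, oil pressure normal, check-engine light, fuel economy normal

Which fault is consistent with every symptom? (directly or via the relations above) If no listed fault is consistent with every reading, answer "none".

D

Per-candidate check:
(A) clogged fuel injector — fails on fuel economy normal, misfire codes (predicts fuel economy down, not fuel economy normal)
(B) faulty oxygen sensor — fuel economy normal yes; oil pressure normal yes; coolant loss yes; burning smell NO; misfire codes yes; stalling under load yes
(C) failing alternator — fuel economy normal yes; oil pressure normal yes; coolant loss yes; burning smell yes; misfire codes yes; stalling under load NO
(D) failing water pump — fuel economy normal yes; oil pressure normal yes; coolant loss yes (via stalling under load → coolant loss); burning smell yes; misfire codes yes (via engine temperature high → misfire codes); stalling under load yes
(D) is the only candidate with no mismatches.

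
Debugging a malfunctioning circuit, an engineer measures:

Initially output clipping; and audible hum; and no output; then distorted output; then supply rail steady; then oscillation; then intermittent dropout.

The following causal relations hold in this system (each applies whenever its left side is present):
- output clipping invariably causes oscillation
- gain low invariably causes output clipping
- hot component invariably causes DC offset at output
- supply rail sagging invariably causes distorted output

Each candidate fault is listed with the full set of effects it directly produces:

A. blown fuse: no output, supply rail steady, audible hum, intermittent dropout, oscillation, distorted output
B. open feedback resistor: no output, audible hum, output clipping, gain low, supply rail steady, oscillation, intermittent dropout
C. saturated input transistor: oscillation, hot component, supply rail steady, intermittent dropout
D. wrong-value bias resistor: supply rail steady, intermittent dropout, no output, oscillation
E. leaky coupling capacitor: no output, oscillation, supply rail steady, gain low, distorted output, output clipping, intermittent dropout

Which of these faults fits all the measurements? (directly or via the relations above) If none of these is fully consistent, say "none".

none

For each candidate, compare predicted effects to what was observed:
(A) blown fuse — output clipping NO; audible hum yes; no output yes; distorted output yes; supply rail steady yes; oscillation yes; intermittent dropout yes
(B) open feedback resistor — output clipping yes; audible hum yes; no output yes; distorted output NO; supply rail steady yes; oscillation yes; intermittent dropout yes
(C) saturated input transistor — output clipping NO; audible hum NO; no output NO; distorted output NO; supply rail steady yes; oscillation yes; intermittent dropout yes
(D) wrong-value bias resistor — output clipping NO; audible hum NO; no output yes; distorted output NO; supply rail steady yes; oscillation yes; intermittent dropout yes
(E) leaky coupling capacitor — output clipping yes; audible hum NO; no output yes; distorted output yes; supply rail steady yes; oscillation yes; intermittent dropout yes
Every candidate fails on at least one observation.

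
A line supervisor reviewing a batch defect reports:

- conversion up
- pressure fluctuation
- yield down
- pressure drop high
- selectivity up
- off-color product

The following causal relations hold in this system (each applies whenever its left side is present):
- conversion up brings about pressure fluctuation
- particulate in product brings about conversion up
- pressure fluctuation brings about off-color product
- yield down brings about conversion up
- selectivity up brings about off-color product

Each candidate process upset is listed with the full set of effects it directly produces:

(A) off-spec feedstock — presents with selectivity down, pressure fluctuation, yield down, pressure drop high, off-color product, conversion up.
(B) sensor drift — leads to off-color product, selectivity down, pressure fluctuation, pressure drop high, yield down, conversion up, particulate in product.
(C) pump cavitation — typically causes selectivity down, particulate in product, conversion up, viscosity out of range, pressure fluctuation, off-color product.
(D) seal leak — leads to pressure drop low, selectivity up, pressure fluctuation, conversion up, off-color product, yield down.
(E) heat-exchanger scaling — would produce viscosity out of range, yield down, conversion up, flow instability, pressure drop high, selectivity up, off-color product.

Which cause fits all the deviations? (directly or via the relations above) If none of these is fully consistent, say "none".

Testing each hypothesis:
(A) off-spec feedstock — conversion up yes; pressure fluctuation yes; yield down yes; pressure drop high yes; selectivity up NO; off-color product yes
(B) sensor drift — conversion up yes; pressure fluctuation yes; yield down yes; pressure drop high yes; selectivity up NO; off-color product yes
(C) pump cavitation — conversion up yes; pressure fluctuation yes; yield down NO; pressure drop high NO; selectivity up NO; off-color product yes
(D) seal leak — conversion up yes; pressure fluctuation yes; yield down yes; pressure drop high NO; selectivity up yes; off-color product yes
(E) heat-exchanger scaling — conversion up yes; pressure fluctuation yes (by conversion up → pressure fluctuation); yield down yes; pressure drop high yes; selectivity up yes; off-color product yes
Only (E) is consistent with every observation.

E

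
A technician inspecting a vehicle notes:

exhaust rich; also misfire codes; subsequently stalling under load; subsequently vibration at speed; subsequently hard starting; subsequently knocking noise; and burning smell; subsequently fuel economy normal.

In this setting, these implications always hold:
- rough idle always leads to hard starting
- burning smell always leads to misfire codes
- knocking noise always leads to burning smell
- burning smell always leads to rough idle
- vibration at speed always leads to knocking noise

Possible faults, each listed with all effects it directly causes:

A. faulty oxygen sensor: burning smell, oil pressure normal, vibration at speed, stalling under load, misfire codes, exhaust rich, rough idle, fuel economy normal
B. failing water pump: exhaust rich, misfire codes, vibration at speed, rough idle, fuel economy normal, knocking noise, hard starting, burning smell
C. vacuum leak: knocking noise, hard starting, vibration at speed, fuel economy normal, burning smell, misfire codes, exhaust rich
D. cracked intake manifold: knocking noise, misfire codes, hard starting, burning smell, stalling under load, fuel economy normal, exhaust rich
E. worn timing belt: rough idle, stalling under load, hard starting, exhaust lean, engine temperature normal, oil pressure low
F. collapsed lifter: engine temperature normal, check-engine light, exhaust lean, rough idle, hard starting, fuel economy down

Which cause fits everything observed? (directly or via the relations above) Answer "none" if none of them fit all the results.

Per-candidate check:
(A) faulty oxygen sensor — accounts for every observation (hard starting through rough idle → hard starting)
(B) failing water pump — does not account for stalling under load
(C) vacuum leak — exhaust rich +; misfire codes +; stalling under load -; vibration at speed +; hard starting +; knocking noise +; burning smell +; fuel economy normal +
(D) cracked intake manifold — exhaust rich +; misfire codes +; stalling under load +; vibration at speed -; hard starting +; knocking noise +; burning smell +; fuel economy normal +
(E) worn timing belt — exhaust rich -; misfire codes -; stalling under load +; vibration at speed -; hard starting +; knocking noise -; burning smell -; fuel economy normal -
(F) collapsed lifter — fails on exhaust rich, misfire codes, stalling under load, vibration at speed, knocking noise, burning smell, fuel economy normal (predicts exhaust lean, not exhaust rich; predicts fuel economy down, not fuel economy normal)
(A) is the only candidate with no mismatches.

A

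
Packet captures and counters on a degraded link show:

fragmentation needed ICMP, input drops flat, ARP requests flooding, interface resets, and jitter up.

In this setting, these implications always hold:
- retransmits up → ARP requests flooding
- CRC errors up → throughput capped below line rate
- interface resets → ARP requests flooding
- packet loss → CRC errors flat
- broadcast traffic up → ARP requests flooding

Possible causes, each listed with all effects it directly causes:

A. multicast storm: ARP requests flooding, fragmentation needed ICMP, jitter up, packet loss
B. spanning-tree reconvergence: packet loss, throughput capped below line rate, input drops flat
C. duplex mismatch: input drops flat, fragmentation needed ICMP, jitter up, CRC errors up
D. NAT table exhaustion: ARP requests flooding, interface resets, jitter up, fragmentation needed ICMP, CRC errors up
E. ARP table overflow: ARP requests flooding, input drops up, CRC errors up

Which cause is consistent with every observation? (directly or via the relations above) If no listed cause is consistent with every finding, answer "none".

Checking each candidate against the observations:
(A) multicast storm — fragmentation needed ICMP match; input drops flat miss; ARP requests flooding match; interface resets miss; jitter up match
(B) spanning-tree reconvergence — does not account for fragmentation needed ICMP, ARP requests flooding, interface resets, jitter up
(C) duplex mismatch — fragmentation needed ICMP match; input drops flat match; ARP requests flooding miss; interface resets miss; jitter up match
(D) NAT table exhaustion — fragmentation needed ICMP match; input drops flat miss; ARP requests flooding match; interface resets match; jitter up match
(E) ARP table overflow — fragmentation needed ICMP miss; input drops flat miss; ARP requests flooding match; interface resets miss; jitter up miss
None of the listed candidates fits everything.

none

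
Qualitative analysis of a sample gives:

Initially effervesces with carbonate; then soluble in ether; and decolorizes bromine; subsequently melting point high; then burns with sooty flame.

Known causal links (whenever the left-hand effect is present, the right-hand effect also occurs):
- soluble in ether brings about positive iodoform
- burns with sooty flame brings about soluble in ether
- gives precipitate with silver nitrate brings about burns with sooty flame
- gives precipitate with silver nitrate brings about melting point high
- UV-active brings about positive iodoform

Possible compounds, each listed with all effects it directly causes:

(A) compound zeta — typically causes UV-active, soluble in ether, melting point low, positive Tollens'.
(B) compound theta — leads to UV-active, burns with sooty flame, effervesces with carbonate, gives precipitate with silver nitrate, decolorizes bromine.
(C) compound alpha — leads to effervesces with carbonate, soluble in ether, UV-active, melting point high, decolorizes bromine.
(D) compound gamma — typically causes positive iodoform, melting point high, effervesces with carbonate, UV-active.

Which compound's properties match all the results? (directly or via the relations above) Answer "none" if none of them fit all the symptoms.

B

For each candidate, compare predicted effects to what was observed:
(A) compound zeta — fails on effervesces with carbonate, decolorizes bromine, melting point high, burns with sooty flame (predicts melting point low, not melting point high)
(B) compound theta — effervesces with carbonate match; soluble in ether match (via burns with sooty flame → soluble in ether); decolorizes bromine match; melting point high match (via gives precipitate with silver nitrate → melting point high); burns with sooty flame match
(C) compound alpha — effervesces with carbonate match; soluble in ether match; decolorizes bromine match; melting point high match; burns with sooty flame miss
(D) compound gamma — effervesces with carbonate match; soluble in ether miss; decolorizes bromine miss; melting point high match; burns with sooty flame miss
(B) is the only candidate with no mismatches.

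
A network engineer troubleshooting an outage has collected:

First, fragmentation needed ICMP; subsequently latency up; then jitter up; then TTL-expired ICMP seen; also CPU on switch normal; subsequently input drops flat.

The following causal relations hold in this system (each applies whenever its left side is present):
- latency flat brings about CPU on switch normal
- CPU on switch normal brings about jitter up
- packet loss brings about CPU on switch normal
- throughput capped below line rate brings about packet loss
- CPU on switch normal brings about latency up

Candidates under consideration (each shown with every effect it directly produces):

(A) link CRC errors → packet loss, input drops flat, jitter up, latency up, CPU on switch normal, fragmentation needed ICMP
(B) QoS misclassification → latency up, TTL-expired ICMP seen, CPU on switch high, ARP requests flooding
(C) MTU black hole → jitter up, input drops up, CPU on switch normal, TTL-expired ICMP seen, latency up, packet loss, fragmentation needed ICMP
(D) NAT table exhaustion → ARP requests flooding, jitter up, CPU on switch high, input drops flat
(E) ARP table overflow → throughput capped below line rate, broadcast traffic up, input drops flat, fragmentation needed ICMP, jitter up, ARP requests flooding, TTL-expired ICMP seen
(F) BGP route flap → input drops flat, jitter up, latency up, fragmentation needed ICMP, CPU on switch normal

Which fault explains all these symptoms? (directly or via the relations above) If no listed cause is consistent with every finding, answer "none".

Per-candidate check:
(A) link CRC errors — fragmentation needed ICMP match; latency up match; jitter up match; TTL-expired ICMP seen miss; CPU on switch normal match; input drops flat match
(B) QoS misclassification — fragmentation needed ICMP miss; latency up match; jitter up miss; TTL-expired ICMP seen match; CPU on switch normal miss; input drops flat miss
(C) MTU black hole — fails on input drops flat (predicts input drops up, not input drops flat)
(D) NAT table exhaustion — fails on fragmentation needed ICMP, latency up, TTL-expired ICMP seen, CPU on switch normal (predicts CPU on switch high, not CPU on switch normal)
(E) ARP table overflow — fragmentation needed ICMP match; latency up match (through throughput capped below line rate → packet loss → CPU on switch normal → latency up); jitter up match; TTL-expired ICMP seen match; CPU on switch normal match (through throughput capped below line rate → packet loss → CPU on switch normal); input drops flat match
(F) BGP route flap — fragmentation needed ICMP match; latency up match; jitter up match; TTL-expired ICMP seen miss; CPU on switch normal match; input drops flat match
(E) alone accounts for all the evidence.

E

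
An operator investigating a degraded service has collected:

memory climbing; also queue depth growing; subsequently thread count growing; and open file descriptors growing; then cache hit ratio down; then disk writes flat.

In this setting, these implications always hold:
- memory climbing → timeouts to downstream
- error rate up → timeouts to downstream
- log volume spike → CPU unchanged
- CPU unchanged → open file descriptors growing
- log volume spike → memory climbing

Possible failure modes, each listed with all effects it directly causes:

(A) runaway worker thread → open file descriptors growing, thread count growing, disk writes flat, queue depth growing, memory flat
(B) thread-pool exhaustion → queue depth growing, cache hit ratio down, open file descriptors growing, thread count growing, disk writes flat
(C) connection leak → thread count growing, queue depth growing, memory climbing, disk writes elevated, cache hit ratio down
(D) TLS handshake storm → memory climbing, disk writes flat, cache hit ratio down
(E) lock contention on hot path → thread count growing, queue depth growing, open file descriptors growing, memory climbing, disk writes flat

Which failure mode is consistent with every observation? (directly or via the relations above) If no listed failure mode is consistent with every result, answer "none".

For each candidate, compare predicted effects to what was observed:
(A) runaway worker thread — fails on memory climbing, cache hit ratio down (predicts memory flat, not memory climbing)
(B) thread-pool exhaustion — does not account for memory climbing
(C) connection leak — memory climbing yes; queue depth growing yes; thread count growing yes; open file descriptors growing NO; cache hit ratio down yes; disk writes flat NO
(D) TLS handshake storm — does not account for queue depth growing, thread count growing, open file descriptors growing
(E) lock contention on hot path — memory climbing yes; queue depth growing yes; thread count growing yes; open file descriptors growing yes; cache hit ratio down NO; disk writes flat yes
None of the listed candidates fits everything.

none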